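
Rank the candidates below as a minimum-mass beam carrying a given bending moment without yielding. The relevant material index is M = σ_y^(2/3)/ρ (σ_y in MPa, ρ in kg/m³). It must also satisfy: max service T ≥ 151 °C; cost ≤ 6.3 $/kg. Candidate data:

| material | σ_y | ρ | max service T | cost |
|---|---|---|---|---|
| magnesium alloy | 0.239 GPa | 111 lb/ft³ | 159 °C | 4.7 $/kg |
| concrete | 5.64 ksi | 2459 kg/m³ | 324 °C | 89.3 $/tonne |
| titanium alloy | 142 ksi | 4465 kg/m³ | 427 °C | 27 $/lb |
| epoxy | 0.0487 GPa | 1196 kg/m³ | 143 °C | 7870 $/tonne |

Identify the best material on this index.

magnesium alloy

Screen on constraints: max service T ≥ 151 °C; cost ≤ 6.3 $/kg. Survivors: magnesium alloy, concrete.
Putting every candidate on a common basis:
  magnesium alloy: σ_y = 239.0 MPa, ρ = 1778 kg/m³
  concrete: σ_y = 38.89 MPa, ρ = 2459 kg/m³
  magnesium alloy: M = 21.7×10⁻³
  concrete: M = 4.67×10⁻³
The maximum is for magnesium alloy.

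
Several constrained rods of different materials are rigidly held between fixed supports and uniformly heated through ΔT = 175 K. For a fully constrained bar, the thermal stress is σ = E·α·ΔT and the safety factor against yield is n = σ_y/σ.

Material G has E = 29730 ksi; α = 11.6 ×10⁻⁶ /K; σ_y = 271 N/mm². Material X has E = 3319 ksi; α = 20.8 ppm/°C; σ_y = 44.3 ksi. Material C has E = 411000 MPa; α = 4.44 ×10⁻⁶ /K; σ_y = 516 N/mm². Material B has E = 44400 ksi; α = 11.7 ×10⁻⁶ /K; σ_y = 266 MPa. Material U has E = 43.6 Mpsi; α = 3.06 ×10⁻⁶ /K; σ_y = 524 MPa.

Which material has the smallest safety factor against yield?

material B

In consistent units (E in GPa, α in ×10⁻⁶/K, σ_y in MPa):
  material G: E = 205.0, α = 11.6, σ_y = 271.0 → σ = 416 MPa, n = 0.651
  material X: E = 22.88, α = 20.8, σ_y = 305.4 → σ = 83.3 MPa, n = 3.67
  material C: E = 411.0, α = 4.44, σ_y = 516.0 → σ = 319 MPa, n = 1.62
  material B: E = 306.1, α = 11.7, σ_y = 266.0 → σ = 627 MPa, n = 0.424
  material U: E = 300.6, α = 3.06, σ_y = 524.0 → σ = 161 MPa, n = 3.26
Smallest n: material B with n = 0.424.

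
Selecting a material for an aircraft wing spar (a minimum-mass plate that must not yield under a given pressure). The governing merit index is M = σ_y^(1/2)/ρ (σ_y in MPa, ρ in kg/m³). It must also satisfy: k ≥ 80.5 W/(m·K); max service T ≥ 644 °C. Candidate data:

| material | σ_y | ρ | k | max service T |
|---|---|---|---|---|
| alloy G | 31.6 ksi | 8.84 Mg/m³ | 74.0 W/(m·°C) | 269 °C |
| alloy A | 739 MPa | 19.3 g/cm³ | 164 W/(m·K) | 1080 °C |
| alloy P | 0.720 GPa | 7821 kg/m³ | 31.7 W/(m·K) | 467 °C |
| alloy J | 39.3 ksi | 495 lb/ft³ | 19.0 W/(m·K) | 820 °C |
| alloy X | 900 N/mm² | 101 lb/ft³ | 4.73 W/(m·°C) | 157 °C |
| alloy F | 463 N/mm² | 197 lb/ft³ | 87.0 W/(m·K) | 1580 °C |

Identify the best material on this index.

Screen on constraints: k ≥ 80.5 W/(m·K); max service T ≥ 644 °C. Survivors: alloy A, alloy F.
Convert each candidate to consistent units, then evaluate M:
  alloy A: σ_y = 739.0 MPa, ρ = 19300 kg/m³
  alloy F: σ_y = 463.0 MPa, ρ = 3156 kg/m³
  alloy F: M = 6.82×10⁻³
  alloy A: M = 1.41×10⁻³
The maximum is for alloy F.

alloy F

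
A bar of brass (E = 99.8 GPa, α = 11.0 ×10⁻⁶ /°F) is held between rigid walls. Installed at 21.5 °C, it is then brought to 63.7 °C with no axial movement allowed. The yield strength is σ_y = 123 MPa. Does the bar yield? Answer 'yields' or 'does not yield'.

does not yield

α = 11.0×10⁻⁶/°F × 9/5 = 19.8×10⁻⁶/K.
ΔT = 42.20 K. Constrained thermal stress σ = E·α·ΔT = 99.80×10³ MPa × 19.8×10⁻⁶ × 42.20 = 83.4 MPa (compressive).
Compare to σ_y = 123 MPa: σ < σ_y, so it does not yield.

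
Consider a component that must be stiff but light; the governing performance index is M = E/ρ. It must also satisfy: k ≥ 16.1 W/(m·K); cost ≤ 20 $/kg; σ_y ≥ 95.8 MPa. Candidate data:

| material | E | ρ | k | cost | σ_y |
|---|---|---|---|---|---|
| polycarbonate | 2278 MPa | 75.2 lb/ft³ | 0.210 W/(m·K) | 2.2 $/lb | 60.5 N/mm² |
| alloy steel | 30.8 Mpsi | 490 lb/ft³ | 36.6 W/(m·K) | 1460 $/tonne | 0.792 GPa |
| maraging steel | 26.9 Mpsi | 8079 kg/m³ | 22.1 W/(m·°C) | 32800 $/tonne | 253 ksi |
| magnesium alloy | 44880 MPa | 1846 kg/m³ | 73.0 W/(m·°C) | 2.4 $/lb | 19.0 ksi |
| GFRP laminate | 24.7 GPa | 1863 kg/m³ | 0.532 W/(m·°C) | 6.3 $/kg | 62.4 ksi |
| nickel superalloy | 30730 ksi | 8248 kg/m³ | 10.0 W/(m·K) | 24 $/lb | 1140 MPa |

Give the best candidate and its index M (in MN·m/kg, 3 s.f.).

alloy steel, M = 27.1 MN·m/kg

Screen on constraints: k ≥ 16.1 W/(m·K); cost ≤ 20 $/kg; σ_y ≥ 95.8 MPa. Survivors: alloy steel, magnesium alloy.
Normalizing units and computing the index:
  alloy steel: E = 212.4 GPa, ρ = 7849 kg/m³
  magnesium alloy: E = 44.88 GPa, ρ = 1846 kg/m³
  alloy steel: M = 27.1 MN·m/kg
  magnesium alloy: M = 24.3 MN·m/kg
Alloy steel has the largest M.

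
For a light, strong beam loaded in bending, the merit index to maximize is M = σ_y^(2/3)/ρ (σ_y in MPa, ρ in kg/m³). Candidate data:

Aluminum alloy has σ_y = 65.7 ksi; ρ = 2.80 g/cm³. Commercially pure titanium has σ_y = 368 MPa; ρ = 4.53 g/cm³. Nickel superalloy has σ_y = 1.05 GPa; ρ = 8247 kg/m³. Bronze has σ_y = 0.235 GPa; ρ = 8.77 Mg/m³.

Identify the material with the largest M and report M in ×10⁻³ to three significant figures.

aluminum alloy, M = 21.1×10⁻³

Convert each candidate to consistent units, then evaluate M:
  aluminum alloy: σ_y = 453.0 MPa, ρ = 2800 kg/m³
  commercially pure titanium: σ_y = 368.0 MPa, ρ = 4530 kg/m³
  nickel superalloy: σ_y = 1050 MPa, ρ = 8247 kg/m³
  bronze: σ_y = 235.0 MPa, ρ = 8770 kg/m³
  aluminum alloy: M = 21.1×10⁻³
  nickel superalloy: M = 12.5×10⁻³
  commercially pure titanium: M = 11.3×10⁻³
  bronze: M = 4.34×10⁻³
Aluminum alloy ranks first.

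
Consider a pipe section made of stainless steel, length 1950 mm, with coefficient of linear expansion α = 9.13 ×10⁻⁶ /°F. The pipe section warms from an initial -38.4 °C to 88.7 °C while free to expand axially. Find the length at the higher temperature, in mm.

1954.1 mm

Convert α: 9.13×10⁻⁶/°F × (9/5) = 16.4×10⁻⁶/K.
ΔT = 88.7 − (-38.4) = 127.1 K.
ΔL = α·L₀·ΔT = 16.4×10⁻⁶ × 1950 mm × 127.1 K = 4.07 mm.
L = L₀ + ΔL = 1950 + 4.07 = 1954.1 mm.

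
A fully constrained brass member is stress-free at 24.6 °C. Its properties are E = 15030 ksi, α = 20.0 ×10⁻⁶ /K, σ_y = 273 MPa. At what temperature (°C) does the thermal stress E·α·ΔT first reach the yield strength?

E = 15030 ksi = 103.6 GPa.
E·α·ΔT = 273.0 MPa ⇒ ΔT = 273.0 / (103.6×10³ × 20.0×10⁻⁶) = 131.7 K.
T = 24.6 + 131.7 = 156.3 °C.

156 °C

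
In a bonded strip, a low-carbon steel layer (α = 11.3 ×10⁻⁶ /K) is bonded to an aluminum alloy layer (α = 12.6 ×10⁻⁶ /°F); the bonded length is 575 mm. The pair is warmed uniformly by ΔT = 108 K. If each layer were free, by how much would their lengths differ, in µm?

707 µm

aluminum alloy: α = 12.6×10⁻⁶/°F × 9/5 = 22.7×10⁻⁶/K.
Δα = |11.3 − 22.7|×10⁻⁶/K = 11.4×10⁻⁶/K.
ΔL_mismatch = Δα·L·ΔT = 11.4×10⁻⁶ × 575.0 mm × 108.0 K = 707 µm.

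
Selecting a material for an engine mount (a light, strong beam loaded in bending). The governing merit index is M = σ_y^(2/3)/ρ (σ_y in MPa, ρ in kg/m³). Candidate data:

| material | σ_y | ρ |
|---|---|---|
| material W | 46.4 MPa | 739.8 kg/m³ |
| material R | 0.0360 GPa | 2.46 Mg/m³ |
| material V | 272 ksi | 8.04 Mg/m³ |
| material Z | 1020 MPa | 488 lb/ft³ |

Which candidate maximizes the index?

Normalizing units and computing the index:
  material W: σ_y = 46.40 MPa, ρ = 739.8 kg/m³
  material R: σ_y = 36.00 MPa, ρ = 2460 kg/m³
  material V: σ_y = 1875 MPa, ρ = 8040 kg/m³
  material Z: σ_y = 1020 MPa, ρ = 7817 kg/m³
  material V: M = 18.9×10⁻³
  material W: M = 17.5×10⁻³
  material Z: M = 13.0×10⁻³
  material R: M = 4.43×10⁻³
The maximum is for material V.

material V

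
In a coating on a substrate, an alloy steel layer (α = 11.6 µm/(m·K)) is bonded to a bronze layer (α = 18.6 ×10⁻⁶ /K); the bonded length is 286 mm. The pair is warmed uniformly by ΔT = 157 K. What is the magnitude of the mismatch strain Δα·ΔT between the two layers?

1.10×10⁻³

Δα = |11.6 − 18.6|×10⁻⁶/K = 7.00×10⁻⁶/K.
Mismatch strain = Δα·ΔT = 7.00×10⁻⁶ × 157.0 = 1.10×10⁻³.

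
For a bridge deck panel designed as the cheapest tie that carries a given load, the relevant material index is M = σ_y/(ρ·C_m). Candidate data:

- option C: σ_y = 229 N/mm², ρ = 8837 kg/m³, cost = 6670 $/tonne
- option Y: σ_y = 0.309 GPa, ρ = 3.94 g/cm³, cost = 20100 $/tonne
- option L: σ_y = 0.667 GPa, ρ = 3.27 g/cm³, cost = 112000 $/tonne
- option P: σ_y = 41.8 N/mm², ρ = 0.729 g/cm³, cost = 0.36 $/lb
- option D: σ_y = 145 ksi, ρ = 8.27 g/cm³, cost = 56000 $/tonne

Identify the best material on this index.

option P

In SI units:
  option C: σ_y = 229.0 MPa, ρ = 8837 kg/m³, cost = 6.670 $/kg
  option Y: σ_y = 309.0 MPa, ρ = 3940 kg/m³, cost = 20.10 $/kg
  option L: σ_y = 667.0 MPa, ρ = 3270 kg/m³, cost = 112.0 $/kg
  option P: σ_y = 41.80 MPa, ρ = 729.0 kg/m³, cost = 0.7937 $/kg
  option D: σ_y = 999.7 MPa, ρ = 8270 kg/m³, cost = 56.00 $/kg
  option P: M = 72.2 kN·m per $
  option Y: M = 3.90 kN·m per $
  option C: M = 3.89 kN·m per $
  option D: M = 2.16 kN·m per $
  option L: M = 1.82 kN·m per $
The maximum is for option P.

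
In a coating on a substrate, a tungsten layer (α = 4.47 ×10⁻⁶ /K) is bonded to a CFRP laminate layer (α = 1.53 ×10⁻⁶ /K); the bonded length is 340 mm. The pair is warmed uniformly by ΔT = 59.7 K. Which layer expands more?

α(tungsten) = 4.47×10⁻⁶/K vs α(CFRP laminate) = 1.53×10⁻⁶/K.
Higher α expands more for the same ΔT: tungsten.

tungsten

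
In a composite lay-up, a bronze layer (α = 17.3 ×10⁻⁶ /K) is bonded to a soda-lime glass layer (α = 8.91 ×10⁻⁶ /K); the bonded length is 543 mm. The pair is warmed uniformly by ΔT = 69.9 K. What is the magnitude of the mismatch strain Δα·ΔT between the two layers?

5.86×10⁻⁴

Δα = |17.3 − 8.91|×10⁻⁶/K = 8.39×10⁻⁶/K.
Mismatch strain = Δα·ΔT = 8.39×10⁻⁶ × 69.9 = 5.86×10⁻⁴.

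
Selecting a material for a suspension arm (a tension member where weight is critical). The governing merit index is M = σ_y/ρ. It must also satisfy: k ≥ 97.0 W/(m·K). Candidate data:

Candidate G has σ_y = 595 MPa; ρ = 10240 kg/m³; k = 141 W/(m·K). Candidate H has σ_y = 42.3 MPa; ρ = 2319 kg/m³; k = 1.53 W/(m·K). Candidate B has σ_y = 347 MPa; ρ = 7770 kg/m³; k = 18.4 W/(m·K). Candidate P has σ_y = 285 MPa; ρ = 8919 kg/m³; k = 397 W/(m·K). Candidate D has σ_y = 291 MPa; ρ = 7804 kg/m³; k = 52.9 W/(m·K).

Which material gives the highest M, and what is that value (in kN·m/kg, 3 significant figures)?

Screen on constraints: k ≥ 97.0 W/(m·K). Survivors: candidate G, candidate P.
Evaluate M for each candidate:
  candidate G: M = 58.1 kN·m/kg
  candidate P: M = 32.0 kN·m/kg
Highest index: candidate G.

candidate G, M = 58.1 kN·m/kg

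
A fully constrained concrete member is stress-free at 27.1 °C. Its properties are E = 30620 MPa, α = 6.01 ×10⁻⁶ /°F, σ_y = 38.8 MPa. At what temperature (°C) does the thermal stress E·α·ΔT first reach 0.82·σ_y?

E = 30620 MPa = 30.62 GPa.
α = 6.01×10⁻⁶/°F × 9/5 = 10.8×10⁻⁶/K.
E·α·ΔT = 31.82 MPa ⇒ ΔT = 31.82 / (30.62×10³ × 10.8×10⁻⁶) = 96.05 K.
T = 27.1 + 96.05 = 123.1 °C.

123 °C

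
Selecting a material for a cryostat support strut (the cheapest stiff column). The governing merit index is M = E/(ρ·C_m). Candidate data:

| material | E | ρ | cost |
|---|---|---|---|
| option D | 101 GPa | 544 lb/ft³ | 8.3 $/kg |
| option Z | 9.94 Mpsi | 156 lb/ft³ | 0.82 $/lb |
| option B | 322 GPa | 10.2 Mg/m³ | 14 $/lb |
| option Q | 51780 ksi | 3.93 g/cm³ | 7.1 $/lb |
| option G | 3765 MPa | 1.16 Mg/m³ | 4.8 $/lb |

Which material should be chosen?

option Z

Convert each candidate to consistent units, then evaluate M:
  option D: E = 101.0 GPa, ρ = 8714 kg/m³, cost = 8.300 $/kg
  option Z: E = 68.53 GPa, ρ = 2499 kg/m³, cost = 1.808 $/kg
  option B: E = 322.0 GPa, ρ = 10200 kg/m³, cost = 30.86 $/kg
  option Q: E = 357.0 GPa, ρ = 3930 kg/m³, cost = 15.65 $/kg
  option G: E = 3.765 GPa, ρ = 1160 kg/m³, cost = 10.58 $/kg
  option Z: M = 15.2 MN·m per $
  option Q: M = 5.80 MN·m per $
  option D: M = 1.40 MN·m per $
  option B: M = 1.02 MN·m per $
  option G: M = 0.307 MN·m per $
The maximum is for option Z.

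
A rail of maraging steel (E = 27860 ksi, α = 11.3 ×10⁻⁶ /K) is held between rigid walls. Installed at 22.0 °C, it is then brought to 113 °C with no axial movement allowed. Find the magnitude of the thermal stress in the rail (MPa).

198 MPa

E = 27860 ksi = 192.1 GPa.
ΔT = 91.00 K. Constrained thermal stress σ = E·α·ΔT = 192.1×10³ MPa × 11.3×10⁻⁶ × 91.00 = 198 MPa (compressive).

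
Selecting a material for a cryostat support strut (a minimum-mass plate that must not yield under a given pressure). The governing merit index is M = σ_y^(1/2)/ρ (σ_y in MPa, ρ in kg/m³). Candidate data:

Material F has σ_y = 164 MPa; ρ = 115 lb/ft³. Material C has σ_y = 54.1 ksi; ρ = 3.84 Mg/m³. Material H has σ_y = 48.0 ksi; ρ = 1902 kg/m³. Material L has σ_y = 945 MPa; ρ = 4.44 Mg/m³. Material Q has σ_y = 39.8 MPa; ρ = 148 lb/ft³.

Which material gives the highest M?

material H

Putting every candidate on a common basis:
  material F: σ_y = 164.0 MPa, ρ = 1842 kg/m³
  material C: σ_y = 373.0 MPa, ρ = 3840 kg/m³
  material H: σ_y = 330.9 MPa, ρ = 1902 kg/m³
  material L: σ_y = 945.0 MPa, ρ = 4440 kg/m³
  material Q: σ_y = 39.80 MPa, ρ = 2371 kg/m³
  material H: M = 9.56×10⁻³
  material F: M = 6.95×10⁻³
  material L: M = 6.92×10⁻³
  material C: M = 5.03×10⁻³
  material Q: M = 2.66×10⁻³
The maximum is for material H.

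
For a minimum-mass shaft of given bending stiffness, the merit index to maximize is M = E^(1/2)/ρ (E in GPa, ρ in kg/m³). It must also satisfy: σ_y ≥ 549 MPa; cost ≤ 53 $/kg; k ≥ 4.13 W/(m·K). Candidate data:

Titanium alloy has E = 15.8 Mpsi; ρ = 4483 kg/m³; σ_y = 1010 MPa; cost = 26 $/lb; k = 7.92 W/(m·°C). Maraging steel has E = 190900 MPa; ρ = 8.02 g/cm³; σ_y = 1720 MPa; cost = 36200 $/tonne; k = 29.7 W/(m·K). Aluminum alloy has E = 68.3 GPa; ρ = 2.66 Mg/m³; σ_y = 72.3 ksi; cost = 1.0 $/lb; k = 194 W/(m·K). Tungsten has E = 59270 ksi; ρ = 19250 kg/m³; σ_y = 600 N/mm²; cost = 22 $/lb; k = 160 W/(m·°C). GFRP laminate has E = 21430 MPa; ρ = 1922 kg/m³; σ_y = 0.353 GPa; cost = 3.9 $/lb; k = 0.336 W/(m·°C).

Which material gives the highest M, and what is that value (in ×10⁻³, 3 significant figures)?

Screen on constraints: σ_y ≥ 549 MPa; cost ≤ 53 $/kg; k ≥ 4.13 W/(m·K). Survivors: maraging steel, tungsten.
In SI units:
  maraging steel: E = 190.9 GPa, ρ = 8020 kg/m³
  tungsten: E = 408.7 GPa, ρ = 19250 kg/m³
  maraging steel: M = 1.72×10⁻³
  tungsten: M = 1.05×10⁻³
Highest index: maraging steel.

maraging steel, M = 1.72×10⁻³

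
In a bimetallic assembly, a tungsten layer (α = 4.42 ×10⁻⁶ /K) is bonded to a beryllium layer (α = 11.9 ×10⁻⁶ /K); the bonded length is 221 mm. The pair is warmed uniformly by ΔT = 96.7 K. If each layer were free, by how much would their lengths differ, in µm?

160 µm

Δα = |4.42 − 11.9|×10⁻⁶/K = 7.48×10⁻⁶/K.
ΔL_mismatch = Δα·L·ΔT = 7.48×10⁻⁶ × 221.0 mm × 96.7 K = 160 µm.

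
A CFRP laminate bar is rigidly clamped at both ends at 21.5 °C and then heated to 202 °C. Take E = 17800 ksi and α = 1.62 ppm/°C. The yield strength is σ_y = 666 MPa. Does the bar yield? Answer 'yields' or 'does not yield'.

E = 17800 ksi = 122.7 GPa.
ΔT = 180.5 K. Constrained thermal stress σ = E·α·ΔT = 122.7×10³ MPa × 1.62×10⁻⁶ × 180.5 = 35.9 MPa (compressive).
Compare to σ_y = 666 MPa: σ < σ_y, so it does not yield.

does not yield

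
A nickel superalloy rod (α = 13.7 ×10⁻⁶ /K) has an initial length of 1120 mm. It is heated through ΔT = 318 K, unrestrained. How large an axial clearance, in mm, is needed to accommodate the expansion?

4.88 mm

ΔL = α·L₀·ΔT = 13.7×10⁻⁶ × 1120 mm × 318.0 K = 4.88 mm.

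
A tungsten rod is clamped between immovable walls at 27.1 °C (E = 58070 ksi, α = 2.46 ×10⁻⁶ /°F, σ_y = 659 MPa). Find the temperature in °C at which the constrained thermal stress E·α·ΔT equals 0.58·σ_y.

243 °C

E = 58070 ksi = 400.4 GPa.
α = 2.46×10⁻⁶/°F × 9/5 = 4.43×10⁻⁶/K.
E·α·ΔT = 382.2 MPa ⇒ ΔT = 382.2 / (400.4×10³ × 4.43×10⁻⁶) = 215.6 K.
T = 27.1 + 215.6 = 242.7 °C.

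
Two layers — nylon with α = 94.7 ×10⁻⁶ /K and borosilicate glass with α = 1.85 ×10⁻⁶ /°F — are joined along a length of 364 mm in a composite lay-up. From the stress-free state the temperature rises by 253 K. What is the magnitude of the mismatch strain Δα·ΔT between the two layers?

borosilicate glass: α = 1.85×10⁻⁶/°F × 9/5 = 3.33×10⁻⁶/K.
Δα = |94.7 − 3.33|×10⁻⁶/K = 91.4×10⁻⁶/K.
Mismatch strain = Δα·ΔT = 91.4×10⁻⁶ × 253.0 = 0.0231.

0.0231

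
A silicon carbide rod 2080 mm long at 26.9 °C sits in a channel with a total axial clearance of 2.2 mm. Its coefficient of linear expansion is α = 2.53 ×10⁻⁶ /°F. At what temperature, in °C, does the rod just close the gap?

259 °C

α = 2.53×10⁻⁶/°F × 9/5 = 4.55×10⁻⁶/K.
α·L₀·ΔT = 2.2 mm ⇒ ΔT = 2.2 / (4.55×10⁻⁶ × 2080.0) = 232.3 K.
T = 26.9 + 232.3 = 259.2 °C.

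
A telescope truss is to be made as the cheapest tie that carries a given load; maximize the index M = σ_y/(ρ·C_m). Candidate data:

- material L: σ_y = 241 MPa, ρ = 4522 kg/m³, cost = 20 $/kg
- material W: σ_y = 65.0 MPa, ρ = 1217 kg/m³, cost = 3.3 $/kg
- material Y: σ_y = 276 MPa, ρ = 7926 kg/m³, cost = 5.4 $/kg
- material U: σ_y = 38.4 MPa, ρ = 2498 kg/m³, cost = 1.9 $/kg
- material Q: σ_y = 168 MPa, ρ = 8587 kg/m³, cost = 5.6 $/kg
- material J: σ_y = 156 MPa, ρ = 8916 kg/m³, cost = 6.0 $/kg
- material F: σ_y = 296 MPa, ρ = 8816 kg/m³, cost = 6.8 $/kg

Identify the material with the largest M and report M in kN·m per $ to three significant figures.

Per-candidate index values:
  material W: M = 16.2 kN·m per $
  material U: M = 8.09 kN·m per $
  material Y: M = 6.45 kN·m per $
  material F: M = 4.94 kN·m per $
  material Q: M = 3.49 kN·m per $
  material J: M = 2.92 kN·m per $
  material L: M = 2.66 kN·m per $
Material W ranks first.

material W, M = 16.2 kN·m per $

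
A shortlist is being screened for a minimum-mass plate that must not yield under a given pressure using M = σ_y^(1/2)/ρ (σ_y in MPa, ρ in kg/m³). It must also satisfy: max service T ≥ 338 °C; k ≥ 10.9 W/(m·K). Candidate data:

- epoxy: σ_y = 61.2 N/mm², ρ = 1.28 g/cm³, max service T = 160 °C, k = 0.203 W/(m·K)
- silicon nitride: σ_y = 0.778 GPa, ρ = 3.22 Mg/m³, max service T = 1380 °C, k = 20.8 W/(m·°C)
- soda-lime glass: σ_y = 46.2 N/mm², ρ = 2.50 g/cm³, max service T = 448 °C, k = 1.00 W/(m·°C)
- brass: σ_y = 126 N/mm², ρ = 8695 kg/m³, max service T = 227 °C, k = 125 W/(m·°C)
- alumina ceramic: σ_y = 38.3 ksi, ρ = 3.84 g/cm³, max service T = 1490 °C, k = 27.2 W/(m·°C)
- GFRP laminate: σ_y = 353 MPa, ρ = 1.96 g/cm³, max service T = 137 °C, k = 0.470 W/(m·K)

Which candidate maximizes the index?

silicon nitride

Screen on constraints: max service T ≥ 338 °C; k ≥ 10.9 W/(m·K). Survivors: silicon nitride, alumina ceramic.
Normalizing units and computing the index:
  silicon nitride: σ_y = 778.0 MPa, ρ = 3220 kg/m³
  alumina ceramic: σ_y = 264.1 MPa, ρ = 3840 kg/m³
  silicon nitride: M = 8.66×10⁻³
  alumina ceramic: M = 4.23×10⁻³
Highest index: silicon nitride.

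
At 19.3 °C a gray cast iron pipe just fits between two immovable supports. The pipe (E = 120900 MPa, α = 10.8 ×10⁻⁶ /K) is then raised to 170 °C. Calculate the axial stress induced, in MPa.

197 MPa

E = 120900 MPa = 120.9 GPa.
ΔT = 150.7 K. Constrained thermal stress σ = E·α·ΔT = 120.9×10³ MPa × 10.8×10⁻⁶ × 150.7 = 197 MPa (compressive).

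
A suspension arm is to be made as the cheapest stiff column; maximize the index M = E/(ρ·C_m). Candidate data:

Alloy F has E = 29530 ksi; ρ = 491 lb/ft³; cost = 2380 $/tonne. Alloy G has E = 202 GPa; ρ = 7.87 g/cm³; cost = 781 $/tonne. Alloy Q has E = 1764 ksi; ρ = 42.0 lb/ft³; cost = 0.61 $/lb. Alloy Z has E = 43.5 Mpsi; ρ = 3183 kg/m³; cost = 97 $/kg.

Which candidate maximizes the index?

Normalizing units and computing the index:
  alloy F: E = 203.6 GPa, ρ = 7865 kg/m³, cost = 2.380 $/kg
  alloy G: E = 202.0 GPa, ρ = 7870 kg/m³, cost = 0.7810 $/kg
  alloy Q: E = 12.16 GPa, ρ = 672.8 kg/m³, cost = 1.345 $/kg
  alloy Z: E = 299.9 GPa, ρ = 3183 kg/m³, cost = 97.00 $/kg
  alloy G: M = 32.9 MN·m per $
  alloy Q: M = 13.4 MN·m per $
  alloy F: M = 10.9 MN·m per $
  alloy Z: M = 0.971 MN·m per $
Alloy G ranks first.

alloy G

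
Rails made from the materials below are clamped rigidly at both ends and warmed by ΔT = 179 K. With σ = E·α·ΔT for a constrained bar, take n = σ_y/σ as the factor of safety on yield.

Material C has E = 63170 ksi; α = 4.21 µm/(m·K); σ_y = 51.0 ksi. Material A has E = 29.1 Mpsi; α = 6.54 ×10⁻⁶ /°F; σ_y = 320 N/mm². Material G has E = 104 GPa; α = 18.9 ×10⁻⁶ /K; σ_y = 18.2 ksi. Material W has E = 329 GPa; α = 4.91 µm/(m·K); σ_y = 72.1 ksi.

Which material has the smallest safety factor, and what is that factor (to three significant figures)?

material G, n = 0.357

Per material, after unit conversion:
  material C: E = 435.5, α = 4.21, σ_y = 351.6 → σ = 328 MPa, n = 1.07
  material A: E = 200.6, α = 11.8, σ_y = 320.0 → σ = 423 MPa, n = 0.757
  material G: E = 104.0, α = 18.9, σ_y = 125.5 → σ = 352 MPa, n = 0.357
  material W: E = 329.0, α = 4.91, σ_y = 497.1 → σ = 289 MPa, n = 1.72
The minimum is material G at n = 0.357.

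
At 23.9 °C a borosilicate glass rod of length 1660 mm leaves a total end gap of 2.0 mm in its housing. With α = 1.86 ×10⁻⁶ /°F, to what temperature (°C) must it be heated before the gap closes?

α = 1.86×10⁻⁶/°F × 9/5 = 3.35×10⁻⁶/K.
α·L₀·ΔT = 2.0 mm ⇒ ΔT = 2.0 / (3.35×10⁻⁶ × 1660.0) = 359.9 K.
T = 23.9 + 359.9 = 383.8 °C.

384 °C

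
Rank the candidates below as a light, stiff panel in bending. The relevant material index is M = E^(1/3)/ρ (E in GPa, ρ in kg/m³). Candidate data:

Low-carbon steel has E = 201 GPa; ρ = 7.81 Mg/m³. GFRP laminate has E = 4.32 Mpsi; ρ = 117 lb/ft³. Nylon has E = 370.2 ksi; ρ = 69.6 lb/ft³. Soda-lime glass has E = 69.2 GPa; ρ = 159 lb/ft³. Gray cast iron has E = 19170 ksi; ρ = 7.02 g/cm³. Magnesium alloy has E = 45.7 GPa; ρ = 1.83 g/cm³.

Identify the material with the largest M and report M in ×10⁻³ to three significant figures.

magnesium alloy, M = 1.95×10⁻³

In SI units:
  low-carbon steel: E = 201.0 GPa, ρ = 7810 kg/m³
  GFRP laminate: E = 29.79 GPa, ρ = 1874 kg/m³
  nylon: E = 2.552 GPa, ρ = 1115 kg/m³
  soda-lime glass: E = 69.20 GPa, ρ = 2547 kg/m³
  gray cast iron: E = 132.2 GPa, ρ = 7020 kg/m³
  magnesium alloy: E = 45.70 GPa, ρ = 1830 kg/m³
  magnesium alloy: M = 1.95×10⁻³
  GFRP laminate: M = 1.65×10⁻³
  soda-lime glass: M = 1.61×10⁻³
  nylon: M = 1.23×10⁻³
  low-carbon steel: M = 0.750×10⁻³
  gray cast iron: M = 0.726×10⁻³
Magnesium alloy has the largest M.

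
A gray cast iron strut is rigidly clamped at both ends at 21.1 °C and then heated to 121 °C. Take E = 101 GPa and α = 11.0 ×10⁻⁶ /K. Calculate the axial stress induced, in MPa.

111 MPa

ΔT = 99.90 K. Constrained thermal stress σ = E·α·ΔT = 101.0×10³ MPa × 11.0×10⁻⁶ × 99.90 = 111 MPa (compressive).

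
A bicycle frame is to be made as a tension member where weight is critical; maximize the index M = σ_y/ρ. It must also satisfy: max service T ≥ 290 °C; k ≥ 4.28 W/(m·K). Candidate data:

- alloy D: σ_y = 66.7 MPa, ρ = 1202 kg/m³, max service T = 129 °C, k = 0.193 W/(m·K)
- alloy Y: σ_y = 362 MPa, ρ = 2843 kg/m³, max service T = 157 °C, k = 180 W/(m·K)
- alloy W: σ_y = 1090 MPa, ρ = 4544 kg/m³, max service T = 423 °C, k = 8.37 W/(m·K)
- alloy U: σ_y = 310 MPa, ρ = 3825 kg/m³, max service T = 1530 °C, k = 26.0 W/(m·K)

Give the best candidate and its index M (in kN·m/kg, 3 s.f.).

alloy W, M = 240 kN·m/kg

Screen on constraints: max service T ≥ 290 °C; k ≥ 4.28 W/(m·K). Survivors: alloy W, alloy U.
Evaluate M for each candidate:
  alloy W: M = 240 kN·m/kg
  alloy U: M = 81.0 kN·m/kg
The maximum is for alloy W.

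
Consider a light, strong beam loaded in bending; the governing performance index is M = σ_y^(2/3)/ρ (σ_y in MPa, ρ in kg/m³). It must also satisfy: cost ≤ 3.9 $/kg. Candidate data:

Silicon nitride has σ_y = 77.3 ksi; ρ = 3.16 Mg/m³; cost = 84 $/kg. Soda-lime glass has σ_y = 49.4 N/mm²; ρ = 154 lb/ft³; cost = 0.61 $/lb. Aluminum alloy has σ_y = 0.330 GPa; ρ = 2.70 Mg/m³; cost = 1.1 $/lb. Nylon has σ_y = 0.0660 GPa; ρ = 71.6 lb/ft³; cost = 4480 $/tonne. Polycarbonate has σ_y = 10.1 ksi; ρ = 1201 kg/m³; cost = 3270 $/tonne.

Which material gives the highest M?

aluminum alloy

Screen on constraints: cost ≤ 3.9 $/kg. Survivors: soda-lime glass, aluminum alloy, polycarbonate.
Normalizing units and computing the index:
  soda-lime glass: σ_y = 49.40 MPa, ρ = 2467 kg/m³
  aluminum alloy: σ_y = 330.0 MPa, ρ = 2700 kg/m³
  polycarbonate: σ_y = 69.64 MPa, ρ = 1201 kg/m³
  aluminum alloy: M = 17.7×10⁻³
  polycarbonate: M = 14.1×10⁻³
  soda-lime glass: M = 5.46×10⁻³
Aluminum alloy ranks first.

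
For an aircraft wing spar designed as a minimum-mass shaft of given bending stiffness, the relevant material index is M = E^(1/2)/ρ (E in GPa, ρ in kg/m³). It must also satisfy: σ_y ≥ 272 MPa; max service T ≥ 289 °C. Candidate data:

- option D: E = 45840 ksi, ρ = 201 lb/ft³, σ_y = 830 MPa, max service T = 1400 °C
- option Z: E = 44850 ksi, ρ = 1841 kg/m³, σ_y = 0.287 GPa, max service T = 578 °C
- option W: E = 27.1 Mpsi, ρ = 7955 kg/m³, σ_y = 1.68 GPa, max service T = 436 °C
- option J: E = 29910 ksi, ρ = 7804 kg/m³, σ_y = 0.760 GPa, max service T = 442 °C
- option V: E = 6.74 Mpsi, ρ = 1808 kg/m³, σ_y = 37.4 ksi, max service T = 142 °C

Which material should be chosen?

Screen on constraints: σ_y ≥ 272 MPa; max service T ≥ 289 °C. Survivors: option D, option Z, option W, option J.
Normalizing units and computing the index:
  option D: E = 316.1 GPa, ρ = 3220 kg/m³
  option Z: E = 309.2 GPa, ρ = 1841 kg/m³
  option W: E = 186.8 GPa, ρ = 7955 kg/m³
  option J: E = 206.2 GPa, ρ = 7804 kg/m³
  option Z: M = 9.55×10⁻³
  option D: M = 5.52×10⁻³
  option J: M = 1.84×10⁻³
  option W: M = 1.72×10⁻³
The maximum is for option Z.

option Z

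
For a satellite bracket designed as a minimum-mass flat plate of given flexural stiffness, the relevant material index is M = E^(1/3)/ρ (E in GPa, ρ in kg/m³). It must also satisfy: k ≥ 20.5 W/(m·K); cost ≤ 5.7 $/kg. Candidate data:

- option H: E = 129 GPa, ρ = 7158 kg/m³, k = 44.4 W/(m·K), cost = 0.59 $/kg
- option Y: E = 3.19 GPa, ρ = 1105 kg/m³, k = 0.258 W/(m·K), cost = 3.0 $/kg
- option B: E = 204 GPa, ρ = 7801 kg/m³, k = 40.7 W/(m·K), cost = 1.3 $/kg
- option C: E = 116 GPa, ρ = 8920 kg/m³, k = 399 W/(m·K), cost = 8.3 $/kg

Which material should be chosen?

option B

Screen on constraints: k ≥ 20.5 W/(m·K); cost ≤ 5.7 $/kg. Survivors: option H, option B.
Per-candidate index values:
  option B: M = 0.755×10⁻³
  option H: M = 0.706×10⁻³
Option B ranks first.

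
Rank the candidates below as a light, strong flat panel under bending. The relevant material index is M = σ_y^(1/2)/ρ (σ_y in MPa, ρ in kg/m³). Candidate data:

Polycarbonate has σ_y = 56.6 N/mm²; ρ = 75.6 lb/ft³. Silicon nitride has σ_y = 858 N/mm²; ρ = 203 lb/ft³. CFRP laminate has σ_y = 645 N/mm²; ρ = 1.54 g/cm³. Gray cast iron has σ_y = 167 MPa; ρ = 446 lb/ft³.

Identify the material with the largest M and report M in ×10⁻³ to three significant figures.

In SI units:
  polycarbonate: σ_y = 56.60 MPa, ρ = 1211 kg/m³
  silicon nitride: σ_y = 858.0 MPa, ρ = 3252 kg/m³
  CFRP laminate: σ_y = 645.0 MPa, ρ = 1540 kg/m³
  gray cast iron: σ_y = 167.0 MPa, ρ = 7144 kg/m³
  CFRP laminate: M = 16.5×10⁻³
  silicon nitride: M = 9.01×10⁻³
  polycarbonate: M = 6.21×10⁻³
  gray cast iron: M = 1.81×10⁻³
The maximum is for CFRP laminate.

CFRP laminate, M = 16.5×10⁻³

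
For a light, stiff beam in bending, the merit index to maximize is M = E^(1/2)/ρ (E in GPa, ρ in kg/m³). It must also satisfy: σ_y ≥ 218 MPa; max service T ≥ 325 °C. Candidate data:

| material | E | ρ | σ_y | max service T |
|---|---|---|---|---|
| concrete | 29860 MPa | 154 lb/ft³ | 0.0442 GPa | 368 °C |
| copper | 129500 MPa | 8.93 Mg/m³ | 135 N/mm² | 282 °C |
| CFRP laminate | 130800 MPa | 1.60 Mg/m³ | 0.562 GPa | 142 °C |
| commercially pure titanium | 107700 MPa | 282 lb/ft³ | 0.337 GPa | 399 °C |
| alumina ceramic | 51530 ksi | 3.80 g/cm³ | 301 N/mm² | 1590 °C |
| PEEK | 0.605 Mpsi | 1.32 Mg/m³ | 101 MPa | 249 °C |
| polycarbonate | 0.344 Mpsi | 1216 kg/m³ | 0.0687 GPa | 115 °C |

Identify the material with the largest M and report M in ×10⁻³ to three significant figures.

alumina ceramic, M = 4.96×10⁻³

Screen on constraints: σ_y ≥ 218 MPa; max service T ≥ 325 °C. Survivors: commercially pure titanium, alumina ceramic.
Normalizing units and computing the index:
  commercially pure titanium: E = 107.7 GPa, ρ = 4517 kg/m³
  alumina ceramic: E = 355.3 GPa, ρ = 3800 kg/m³
  alumina ceramic: M = 4.96×10⁻³
  commercially pure titanium: M = 2.30×10⁻³
Highest index: alumina ceramic.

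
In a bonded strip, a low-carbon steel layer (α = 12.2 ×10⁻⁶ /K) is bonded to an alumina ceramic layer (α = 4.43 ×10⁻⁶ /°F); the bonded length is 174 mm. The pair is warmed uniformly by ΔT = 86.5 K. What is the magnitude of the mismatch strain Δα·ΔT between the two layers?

alumina ceramic: α = 4.43×10⁻⁶/°F × 9/5 = 7.97×10⁻⁶/K.
Δα = |12.2 − 7.97|×10⁻⁶/K = 4.23×10⁻⁶/K.
Mismatch strain = Δα·ΔT = 4.23×10⁻⁶ × 86.5 = 3.66×10⁻⁴.

3.66×10⁻⁴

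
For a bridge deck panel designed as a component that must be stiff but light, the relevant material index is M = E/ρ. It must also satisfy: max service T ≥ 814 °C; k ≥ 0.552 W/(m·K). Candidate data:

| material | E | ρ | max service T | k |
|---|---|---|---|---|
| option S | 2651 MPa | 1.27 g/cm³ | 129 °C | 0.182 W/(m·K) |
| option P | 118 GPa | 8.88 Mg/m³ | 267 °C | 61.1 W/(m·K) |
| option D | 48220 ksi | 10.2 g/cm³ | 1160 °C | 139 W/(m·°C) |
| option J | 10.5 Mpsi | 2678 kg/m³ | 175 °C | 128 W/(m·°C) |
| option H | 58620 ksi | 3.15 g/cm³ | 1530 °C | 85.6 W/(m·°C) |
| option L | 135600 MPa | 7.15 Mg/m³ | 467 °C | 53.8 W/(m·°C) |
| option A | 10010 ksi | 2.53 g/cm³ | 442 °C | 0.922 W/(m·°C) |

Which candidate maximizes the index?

Screen on constraints: max service T ≥ 814 °C; k ≥ 0.552 W/(m·K). Survivors: option D, option H.
Putting every candidate on a common basis:
  option D: E = 332.5 GPa, ρ = 10200 kg/m³
  option H: E = 404.2 GPa, ρ = 3150 kg/m³
  option H: M = 128 MN·m/kg
  option D: M = 32.6 MN·m/kg
The maximum is for option H.

option H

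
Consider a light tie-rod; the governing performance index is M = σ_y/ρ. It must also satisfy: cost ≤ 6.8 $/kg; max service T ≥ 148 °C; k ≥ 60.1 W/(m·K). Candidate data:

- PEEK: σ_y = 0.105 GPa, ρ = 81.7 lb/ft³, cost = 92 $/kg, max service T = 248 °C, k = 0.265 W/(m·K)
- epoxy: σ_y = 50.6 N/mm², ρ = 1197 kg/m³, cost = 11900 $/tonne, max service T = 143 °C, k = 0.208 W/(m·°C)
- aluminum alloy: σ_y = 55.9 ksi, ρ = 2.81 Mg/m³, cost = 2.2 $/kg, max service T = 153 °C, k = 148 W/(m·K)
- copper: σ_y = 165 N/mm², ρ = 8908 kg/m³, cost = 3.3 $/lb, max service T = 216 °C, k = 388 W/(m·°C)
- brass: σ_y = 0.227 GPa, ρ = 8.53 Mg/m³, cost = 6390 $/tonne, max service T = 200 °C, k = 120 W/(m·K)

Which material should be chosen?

Screen on constraints: cost ≤ 6.8 $/kg; max service T ≥ 148 °C; k ≥ 60.1 W/(m·K). Survivors: aluminum alloy, brass.
Normalizing units and computing the index:
  aluminum alloy: σ_y = 385.4 MPa, ρ = 2810 kg/m³
  brass: σ_y = 227.0 MPa, ρ = 8530 kg/m³
  aluminum alloy: M = 137 kN·m/kg
  brass: M = 26.6 kN·m/kg
Aluminum alloy ranks first.

aluminum alloy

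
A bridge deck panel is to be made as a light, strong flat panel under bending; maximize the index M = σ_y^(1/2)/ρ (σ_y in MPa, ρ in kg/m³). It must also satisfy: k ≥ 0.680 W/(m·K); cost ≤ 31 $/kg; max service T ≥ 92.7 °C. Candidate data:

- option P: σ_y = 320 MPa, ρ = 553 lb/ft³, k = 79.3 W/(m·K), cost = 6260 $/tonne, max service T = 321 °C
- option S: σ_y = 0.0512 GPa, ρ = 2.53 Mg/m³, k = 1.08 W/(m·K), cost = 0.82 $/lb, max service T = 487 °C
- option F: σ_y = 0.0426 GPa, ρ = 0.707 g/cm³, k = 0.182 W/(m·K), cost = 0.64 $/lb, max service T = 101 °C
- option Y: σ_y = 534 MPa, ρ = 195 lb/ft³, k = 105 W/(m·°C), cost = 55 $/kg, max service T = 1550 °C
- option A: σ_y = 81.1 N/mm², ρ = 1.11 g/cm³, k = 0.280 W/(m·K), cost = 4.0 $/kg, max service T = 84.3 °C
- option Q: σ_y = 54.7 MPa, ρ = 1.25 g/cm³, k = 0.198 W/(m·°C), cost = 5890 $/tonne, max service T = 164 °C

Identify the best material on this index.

Screen on constraints: k ≥ 0.680 W/(m·K); cost ≤ 31 $/kg; max service T ≥ 92.7 °C. Survivors: option P, option S.
Normalizing units and computing the index:
  option P: σ_y = 320.0 MPa, ρ = 8858 kg/m³
  option S: σ_y = 51.20 MPa, ρ = 2530 kg/m³
  option S: M = 2.83×10⁻³
  option P: M = 2.02×10⁻³
Highest index: option S.

option S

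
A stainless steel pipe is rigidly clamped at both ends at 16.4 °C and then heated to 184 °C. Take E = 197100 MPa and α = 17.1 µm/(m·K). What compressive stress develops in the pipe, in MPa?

E = 197100 MPa = 197.1 GPa.
ΔT = 167.6 K. Constrained thermal stress σ = E·α·ΔT = 197.1×10³ MPa × 17.1×10⁻⁶ × 167.6 = 565 MPa (compressive).

565 MPa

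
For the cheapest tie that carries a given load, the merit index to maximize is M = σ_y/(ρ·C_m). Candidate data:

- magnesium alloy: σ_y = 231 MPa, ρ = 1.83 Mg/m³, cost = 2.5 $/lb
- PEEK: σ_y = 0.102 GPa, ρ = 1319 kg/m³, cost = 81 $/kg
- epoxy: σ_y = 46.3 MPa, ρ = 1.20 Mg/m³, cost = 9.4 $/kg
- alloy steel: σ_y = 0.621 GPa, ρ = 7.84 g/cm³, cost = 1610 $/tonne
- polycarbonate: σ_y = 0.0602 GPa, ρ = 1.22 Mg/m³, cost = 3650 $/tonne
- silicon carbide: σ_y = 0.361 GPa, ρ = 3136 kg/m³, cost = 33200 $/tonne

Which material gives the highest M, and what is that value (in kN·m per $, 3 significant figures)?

alloy steel, M = 49.2 kN·m per $

Putting every candidate on a common basis:
  magnesium alloy: σ_y = 231.0 MPa, ρ = 1830 kg/m³, cost = 5.511 $/kg
  PEEK: σ_y = 102.0 MPa, ρ = 1319 kg/m³, cost = 81.00 $/kg
  epoxy: σ_y = 46.30 MPa, ρ = 1200 kg/m³, cost = 9.400 $/kg
  alloy steel: σ_y = 621.0 MPa, ρ = 7840 kg/m³, cost = 1.610 $/kg
  polycarbonate: σ_y = 60.20 MPa, ρ = 1220 kg/m³, cost = 3.650 $/kg
  silicon carbide: σ_y = 361.0 MPa, ρ = 3136 kg/m³, cost = 33.20 $/kg
  alloy steel: M = 49.2 kN·m per $
  magnesium alloy: M = 22.9 kN·m per $
  polycarbonate: M = 13.5 kN·m per $
  epoxy: M = 4.10 kN·m per $
  silicon carbide: M = 3.47 kN·m per $
  PEEK: M = 0.955 kN·m per $
Alloy steel has the largest M.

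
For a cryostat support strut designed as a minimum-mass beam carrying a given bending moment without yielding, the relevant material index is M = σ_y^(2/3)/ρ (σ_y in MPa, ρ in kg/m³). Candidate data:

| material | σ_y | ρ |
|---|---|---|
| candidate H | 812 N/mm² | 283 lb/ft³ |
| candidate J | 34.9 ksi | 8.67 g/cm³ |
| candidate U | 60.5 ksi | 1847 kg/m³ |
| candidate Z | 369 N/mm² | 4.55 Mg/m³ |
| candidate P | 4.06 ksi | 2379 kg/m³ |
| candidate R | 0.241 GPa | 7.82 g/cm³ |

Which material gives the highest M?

Convert each candidate to consistent units, then evaluate M:
  candidate H: σ_y = 812.0 MPa, ρ = 4533 kg/m³
  candidate J: σ_y = 240.6 MPa, ρ = 8670 kg/m³
  candidate U: σ_y = 417.1 MPa, ρ = 1847 kg/m³
  candidate Z: σ_y = 369.0 MPa, ρ = 4550 kg/m³
  candidate P: σ_y = 27.99 MPa, ρ = 2379 kg/m³
  candidate R: σ_y = 241.0 MPa, ρ = 7820 kg/m³
  candidate U: M = 30.2×10⁻³
  candidate H: M = 19.2×10⁻³
  candidate Z: M = 11.3×10⁻³
  candidate R: M = 4.95×10⁻³
  candidate J: M = 4.46×10⁻³
  candidate P: M = 3.88×10⁻³
Highest index: candidate U.

candidate U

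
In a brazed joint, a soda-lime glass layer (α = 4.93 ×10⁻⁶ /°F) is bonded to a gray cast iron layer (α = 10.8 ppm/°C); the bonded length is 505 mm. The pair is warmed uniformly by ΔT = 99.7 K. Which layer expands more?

soda-lime glass: α = 4.93×10⁻⁶/°F × 9/5 = 8.87×10⁻⁶/K.
α(soda-lime glass) = 8.87×10⁻⁶/K vs α(gray cast iron) = 10.8×10⁻⁶/K.
Higher α expands more for the same ΔT: gray cast iron.

gray cast iron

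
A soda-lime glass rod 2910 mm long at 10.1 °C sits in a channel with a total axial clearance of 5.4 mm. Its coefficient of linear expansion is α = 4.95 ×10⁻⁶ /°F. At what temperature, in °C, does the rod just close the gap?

α = 4.95×10⁻⁶/°F × 9/5 = 8.91×10⁻⁶/K.
α·L₀·ΔT = 5.4 mm ⇒ ΔT = 5.4 / (8.91×10⁻⁶ × 2910.0) = 208.3 K.
T = 10.1 + 208.3 = 218.4 °C.

218 °C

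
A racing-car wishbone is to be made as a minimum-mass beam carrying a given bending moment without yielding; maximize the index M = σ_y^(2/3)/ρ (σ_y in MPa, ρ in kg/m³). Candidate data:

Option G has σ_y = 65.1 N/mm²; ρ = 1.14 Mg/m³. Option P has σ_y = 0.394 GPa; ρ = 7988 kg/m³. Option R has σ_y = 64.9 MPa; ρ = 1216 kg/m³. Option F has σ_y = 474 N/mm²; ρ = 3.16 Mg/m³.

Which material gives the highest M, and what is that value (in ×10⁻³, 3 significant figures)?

option F, M = 19.2×10⁻³

Convert each candidate to consistent units, then evaluate M:
  option G: σ_y = 65.10 MPa, ρ = 1140 kg/m³
  option P: σ_y = 394.0 MPa, ρ = 7988 kg/m³
  option R: σ_y = 64.90 MPa, ρ = 1216 kg/m³
  option F: σ_y = 474.0 MPa, ρ = 3160 kg/m³
  option F: M = 19.2×10⁻³
  option G: M = 14.2×10⁻³
  option R: M = 13.3×10⁻³
  option P: M = 6.73×10⁻³
Option F ranks first.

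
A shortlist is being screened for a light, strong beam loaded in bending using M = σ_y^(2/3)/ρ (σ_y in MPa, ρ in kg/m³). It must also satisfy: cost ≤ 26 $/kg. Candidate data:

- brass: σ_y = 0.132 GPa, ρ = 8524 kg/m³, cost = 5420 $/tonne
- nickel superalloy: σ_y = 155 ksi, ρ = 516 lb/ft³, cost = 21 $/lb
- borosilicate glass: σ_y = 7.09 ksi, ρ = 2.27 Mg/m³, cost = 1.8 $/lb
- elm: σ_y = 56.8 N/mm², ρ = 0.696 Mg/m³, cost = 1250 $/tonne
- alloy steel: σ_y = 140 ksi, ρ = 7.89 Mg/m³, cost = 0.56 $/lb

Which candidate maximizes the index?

elm

Screen on constraints: cost ≤ 26 $/kg. Survivors: brass, borosilicate glass, elm, alloy steel.
In SI units:
  brass: σ_y = 132.0 MPa, ρ = 8524 kg/m³
  borosilicate glass: σ_y = 48.88 MPa, ρ = 2270 kg/m³
  elm: σ_y = 56.80 MPa, ρ = 696.0 kg/m³
  alloy steel: σ_y = 965.3 MPa, ρ = 7890 kg/m³
  elm: M = 21.2×10⁻³
  alloy steel: M = 12.4×10⁻³
  borosilicate glass: M = 5.89×10⁻³
  brass: M = 3.04×10⁻³
Highest index: elm.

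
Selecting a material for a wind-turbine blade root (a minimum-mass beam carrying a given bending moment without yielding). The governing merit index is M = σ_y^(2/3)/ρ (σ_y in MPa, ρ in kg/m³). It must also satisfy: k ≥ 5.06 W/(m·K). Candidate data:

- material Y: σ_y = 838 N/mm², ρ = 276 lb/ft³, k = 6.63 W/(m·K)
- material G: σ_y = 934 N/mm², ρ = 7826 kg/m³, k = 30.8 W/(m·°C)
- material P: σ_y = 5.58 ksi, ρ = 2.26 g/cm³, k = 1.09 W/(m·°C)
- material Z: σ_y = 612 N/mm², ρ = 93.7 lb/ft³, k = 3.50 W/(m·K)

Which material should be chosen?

Screen on constraints: k ≥ 5.06 W/(m·K). Survivors: material Y, material G.
Normalizing units and computing the index:
  material Y: σ_y = 838.0 MPa, ρ = 4421 kg/m³
  material G: σ_y = 934.0 MPa, ρ = 7826 kg/m³
  material Y: M = 20.1×10⁻³
  material G: M = 12.2×10⁻³
Material Y ranks first.

material Y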